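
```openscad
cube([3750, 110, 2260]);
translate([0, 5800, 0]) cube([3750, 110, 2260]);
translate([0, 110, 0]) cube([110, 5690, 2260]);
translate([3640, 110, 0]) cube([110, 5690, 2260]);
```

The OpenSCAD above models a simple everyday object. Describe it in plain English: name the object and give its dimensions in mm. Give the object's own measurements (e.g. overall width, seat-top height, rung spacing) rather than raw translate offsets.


The wall frame of a small rectangular building: four walls, each 2260 mm tall and 110 mm thick, enclosing a footprint 3750 mm (x) by 5910 mm (y) outside-to-outside, with no floor or roof. The front and back walls (the −y and +y sides) span the full width; the two side walls fit between them.


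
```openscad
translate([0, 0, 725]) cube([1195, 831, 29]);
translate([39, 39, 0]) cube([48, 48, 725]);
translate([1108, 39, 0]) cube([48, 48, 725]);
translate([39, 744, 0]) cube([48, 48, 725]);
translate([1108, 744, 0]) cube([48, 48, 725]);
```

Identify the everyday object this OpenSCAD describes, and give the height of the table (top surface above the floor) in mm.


A table. The table height is 754 mm.

A 1195×831×29 slab sits at z = 725 on four 48 mm square posts — a table. The top surface is at 725 + 29 = 754 mm.


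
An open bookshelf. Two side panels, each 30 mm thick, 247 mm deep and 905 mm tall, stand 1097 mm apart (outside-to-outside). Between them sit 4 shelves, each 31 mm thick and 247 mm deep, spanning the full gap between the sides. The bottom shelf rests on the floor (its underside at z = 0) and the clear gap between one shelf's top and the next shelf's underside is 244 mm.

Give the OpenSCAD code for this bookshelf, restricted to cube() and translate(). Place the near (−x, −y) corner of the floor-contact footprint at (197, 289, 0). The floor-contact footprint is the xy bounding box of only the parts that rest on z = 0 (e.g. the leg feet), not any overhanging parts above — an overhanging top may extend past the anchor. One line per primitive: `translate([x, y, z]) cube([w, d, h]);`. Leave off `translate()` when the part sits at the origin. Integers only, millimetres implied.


translate([197, 289, 0]) cube([30, 247, 905]);
translate([1264, 289, 0]) cube([30, 247, 905]);
translate([227, 289, 0]) cube([1037, 247, 31]);
translate([227, 289, 275]) cube([1037, 247, 31]);
translate([227, 289, 550]) cube([1037, 247, 31]);
translate([227, 289, 825]) cube([1037, 247, 31]);


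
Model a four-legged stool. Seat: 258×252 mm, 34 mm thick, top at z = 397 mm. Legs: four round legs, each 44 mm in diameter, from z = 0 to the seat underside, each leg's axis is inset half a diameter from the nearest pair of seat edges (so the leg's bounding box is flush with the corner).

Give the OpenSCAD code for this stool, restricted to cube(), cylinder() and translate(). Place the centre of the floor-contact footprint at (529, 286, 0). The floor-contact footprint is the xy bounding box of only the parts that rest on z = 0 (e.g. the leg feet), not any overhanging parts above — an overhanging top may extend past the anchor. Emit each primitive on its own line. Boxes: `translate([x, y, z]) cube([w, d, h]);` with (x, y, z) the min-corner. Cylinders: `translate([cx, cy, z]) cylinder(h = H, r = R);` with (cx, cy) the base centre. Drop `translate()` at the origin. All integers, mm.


translate([400, 160, 363]) cube([258, 252, 34]);
translate([422, 182, 0]) cylinder(h = 363, r = 22);
translate([636, 182, 0]) cylinder(h = 363, r = 22);
translate([422, 390, 0]) cylinder(h = 363, r = 22);
translate([636, 390, 0]) cylinder(h = 363, r = 22);


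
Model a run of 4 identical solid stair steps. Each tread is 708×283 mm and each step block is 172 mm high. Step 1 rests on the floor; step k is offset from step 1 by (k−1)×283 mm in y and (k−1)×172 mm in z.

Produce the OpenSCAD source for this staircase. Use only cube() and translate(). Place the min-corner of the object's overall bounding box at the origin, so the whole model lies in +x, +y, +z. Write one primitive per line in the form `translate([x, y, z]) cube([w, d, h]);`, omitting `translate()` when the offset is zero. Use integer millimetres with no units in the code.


cube([708, 283, 172]);
translate([0, 283, 172]) cube([708, 283, 172]);
translate([0, 566, 344]) cube([708, 283, 172]);
translate([0, 849, 516]) cube([708, 283, 172]);


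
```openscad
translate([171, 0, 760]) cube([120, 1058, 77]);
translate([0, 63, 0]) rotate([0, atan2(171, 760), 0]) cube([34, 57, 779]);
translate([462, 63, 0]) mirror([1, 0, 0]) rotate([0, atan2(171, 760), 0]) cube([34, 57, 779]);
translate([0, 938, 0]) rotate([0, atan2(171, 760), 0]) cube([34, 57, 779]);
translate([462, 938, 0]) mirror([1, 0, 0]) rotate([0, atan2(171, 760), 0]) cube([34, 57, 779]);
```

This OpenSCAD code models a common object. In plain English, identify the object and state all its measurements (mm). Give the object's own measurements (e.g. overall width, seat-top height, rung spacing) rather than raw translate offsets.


A sawhorse. A 120×1058×77 mm beam (x, y, z) sits on two A-frame leg pairs. Each pair is two raked legs of 34×57 mm section (57 mm along y) splaying symmetrically in x. Each leg rises 760 mm vertically over 171 mm of horizontal reach and is 779 mm long along its own axis. Every leg's outer bottom edge rests on the floor and its outer top edge meets a bottom edge of the beam — the left legs (tilting toward +x) meet the beam's −x bottom edge, the right legs (their mirror images, tilting toward −x) meet its +x bottom edge — so the leg tops tuck under the beam, the beam's underside is 760 mm above the floor, and the feet are 462 mm apart outside-to-outside with the beam centred between them. The two leg pairs are set in 63 mm from either end of the beam.


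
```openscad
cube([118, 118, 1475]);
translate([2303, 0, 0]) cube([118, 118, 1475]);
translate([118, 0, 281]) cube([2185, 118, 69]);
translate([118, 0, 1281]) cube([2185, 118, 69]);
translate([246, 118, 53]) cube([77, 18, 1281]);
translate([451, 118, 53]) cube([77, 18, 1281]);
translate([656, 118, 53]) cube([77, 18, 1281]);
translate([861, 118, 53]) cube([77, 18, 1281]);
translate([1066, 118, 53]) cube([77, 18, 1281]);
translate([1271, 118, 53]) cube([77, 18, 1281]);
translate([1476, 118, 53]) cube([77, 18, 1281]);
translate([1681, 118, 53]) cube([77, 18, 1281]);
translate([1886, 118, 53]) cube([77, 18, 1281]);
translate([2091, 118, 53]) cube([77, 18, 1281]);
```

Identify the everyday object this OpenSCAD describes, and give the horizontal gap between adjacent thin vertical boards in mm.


A fence section. The picket gap is 128 mm.

Two posts, two rails, 10 pickets — a fence section. Span 2185 mm holds 10 pickets of 77 mm with 11 equal gaps: ⌊(2185 − 10·77) / 11⌋ = 128 mm.


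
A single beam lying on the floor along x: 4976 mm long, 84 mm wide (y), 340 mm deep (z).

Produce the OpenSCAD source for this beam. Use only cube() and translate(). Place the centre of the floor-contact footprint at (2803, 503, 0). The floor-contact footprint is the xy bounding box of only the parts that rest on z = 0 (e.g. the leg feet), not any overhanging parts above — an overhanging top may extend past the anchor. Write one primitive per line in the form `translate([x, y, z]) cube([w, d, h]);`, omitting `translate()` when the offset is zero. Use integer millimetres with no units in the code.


translate([315, 461, 0]) cube([4976, 84, 340]);


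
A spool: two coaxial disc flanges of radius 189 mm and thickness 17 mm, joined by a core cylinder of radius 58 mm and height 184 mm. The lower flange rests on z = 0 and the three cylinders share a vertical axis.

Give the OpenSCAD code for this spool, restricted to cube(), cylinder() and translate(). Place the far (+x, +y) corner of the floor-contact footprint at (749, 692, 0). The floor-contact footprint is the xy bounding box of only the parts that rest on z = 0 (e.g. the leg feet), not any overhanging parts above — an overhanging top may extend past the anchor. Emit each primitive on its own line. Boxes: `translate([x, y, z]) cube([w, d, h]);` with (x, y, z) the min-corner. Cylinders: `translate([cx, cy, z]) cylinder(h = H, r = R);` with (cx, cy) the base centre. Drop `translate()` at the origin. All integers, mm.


translate([560, 503, 0]) cylinder(h = 17, r = 189);
translate([560, 503, 17]) cylinder(h = 184, r = 58);
translate([560, 503, 201]) cylinder(h = 17, r = 189);


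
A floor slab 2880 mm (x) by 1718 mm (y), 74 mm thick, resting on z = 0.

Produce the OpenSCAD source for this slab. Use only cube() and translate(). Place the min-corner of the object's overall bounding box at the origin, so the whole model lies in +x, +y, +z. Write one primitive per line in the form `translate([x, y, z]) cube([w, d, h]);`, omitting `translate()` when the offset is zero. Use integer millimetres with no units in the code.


cube([2880, 1718, 74]);


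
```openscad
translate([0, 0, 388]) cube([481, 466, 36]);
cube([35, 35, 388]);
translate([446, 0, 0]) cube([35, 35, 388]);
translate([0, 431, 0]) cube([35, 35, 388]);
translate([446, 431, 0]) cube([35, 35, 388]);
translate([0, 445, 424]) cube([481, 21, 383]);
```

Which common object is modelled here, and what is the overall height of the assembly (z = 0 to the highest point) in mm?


A chair. The overall height is 807 mm.

A slab on four corner posts with a tall panel at the back — a chair. The seat slab sits at z = 388 with thickness 36, and the 383 mm backrest starts at the seat top, so the overall height is 388 + 36 + 383 = 807 mm.


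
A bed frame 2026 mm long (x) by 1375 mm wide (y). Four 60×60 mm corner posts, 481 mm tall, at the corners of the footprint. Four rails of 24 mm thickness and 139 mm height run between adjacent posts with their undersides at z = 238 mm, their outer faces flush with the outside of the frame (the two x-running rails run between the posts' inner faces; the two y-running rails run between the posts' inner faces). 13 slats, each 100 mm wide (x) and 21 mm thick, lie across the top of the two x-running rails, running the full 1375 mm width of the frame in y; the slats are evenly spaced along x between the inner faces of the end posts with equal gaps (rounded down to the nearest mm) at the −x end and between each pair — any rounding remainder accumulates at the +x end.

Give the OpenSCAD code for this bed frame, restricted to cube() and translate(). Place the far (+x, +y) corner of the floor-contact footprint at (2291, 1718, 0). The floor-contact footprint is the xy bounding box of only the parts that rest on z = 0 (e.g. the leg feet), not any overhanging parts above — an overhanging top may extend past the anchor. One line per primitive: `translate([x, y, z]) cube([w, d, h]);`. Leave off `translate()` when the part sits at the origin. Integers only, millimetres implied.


translate([265, 343, 0]) cube([60, 60, 481]);
translate([265, 1658, 0]) cube([60, 60, 481]);
translate([2231, 343, 0]) cube([60, 60, 481]);
translate([2231, 1658, 0]) cube([60, 60, 481]);
translate([325, 343, 238]) cube([1906, 24, 139]);
translate([325, 1694, 238]) cube([1906, 24, 139]);
translate([265, 403, 238]) cube([24, 1255, 139]);
translate([2267, 403, 238]) cube([24, 1255, 139]);
translate([368, 343, 377]) cube([100, 1375, 21]);
translate([511, 343, 377]) cube([100, 1375, 21]);
translate([654, 343, 377]) cube([100, 1375, 21]);
translate([797, 343, 377]) cube([100, 1375, 21]);
translate([940, 343, 377]) cube([100, 1375, 21]);
translate([1083, 343, 377]) cube([100, 1375, 21]);
translate([1226, 343, 377]) cube([100, 1375, 21]);
translate([1369, 343, 377]) cube([100, 1375, 21]);
translate([1512, 343, 377]) cube([100, 1375, 21]);
translate([1655, 343, 377]) cube([100, 1375, 21]);
translate([1798, 343, 377]) cube([100, 1375, 21]);
translate([1941, 343, 377]) cube([100, 1375, 21]);
translate([2084, 343, 377]) cube([100, 1375, 21]);


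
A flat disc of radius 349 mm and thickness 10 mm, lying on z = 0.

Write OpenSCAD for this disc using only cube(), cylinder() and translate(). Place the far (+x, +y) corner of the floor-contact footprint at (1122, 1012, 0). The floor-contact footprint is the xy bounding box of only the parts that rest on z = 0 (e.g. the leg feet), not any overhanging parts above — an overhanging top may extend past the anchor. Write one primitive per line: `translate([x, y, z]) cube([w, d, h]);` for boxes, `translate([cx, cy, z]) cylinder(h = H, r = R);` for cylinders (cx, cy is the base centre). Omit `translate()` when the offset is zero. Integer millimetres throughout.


translate([773, 663, 0]) cylinder(h = 10, r = 349);


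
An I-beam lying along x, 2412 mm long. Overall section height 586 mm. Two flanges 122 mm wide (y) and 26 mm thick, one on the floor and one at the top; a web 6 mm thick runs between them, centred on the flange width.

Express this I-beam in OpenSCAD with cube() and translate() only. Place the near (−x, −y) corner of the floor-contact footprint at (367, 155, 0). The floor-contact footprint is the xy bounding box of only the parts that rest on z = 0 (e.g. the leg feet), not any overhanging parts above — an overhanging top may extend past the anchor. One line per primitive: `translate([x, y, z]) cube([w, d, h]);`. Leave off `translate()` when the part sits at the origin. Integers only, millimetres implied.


translate([367, 155, 0]) cube([2412, 122, 26]);
translate([367, 213, 26]) cube([2412, 6, 534]);
translate([367, 155, 560]) cube([2412, 122, 26]);


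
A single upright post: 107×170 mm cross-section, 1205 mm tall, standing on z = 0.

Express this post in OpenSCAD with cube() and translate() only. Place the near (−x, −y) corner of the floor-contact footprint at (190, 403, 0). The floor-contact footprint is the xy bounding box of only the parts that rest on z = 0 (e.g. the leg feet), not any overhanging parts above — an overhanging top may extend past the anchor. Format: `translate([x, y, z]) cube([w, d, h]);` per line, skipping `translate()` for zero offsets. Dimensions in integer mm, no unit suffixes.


translate([190, 403, 0]) cube([107, 170, 1205]);


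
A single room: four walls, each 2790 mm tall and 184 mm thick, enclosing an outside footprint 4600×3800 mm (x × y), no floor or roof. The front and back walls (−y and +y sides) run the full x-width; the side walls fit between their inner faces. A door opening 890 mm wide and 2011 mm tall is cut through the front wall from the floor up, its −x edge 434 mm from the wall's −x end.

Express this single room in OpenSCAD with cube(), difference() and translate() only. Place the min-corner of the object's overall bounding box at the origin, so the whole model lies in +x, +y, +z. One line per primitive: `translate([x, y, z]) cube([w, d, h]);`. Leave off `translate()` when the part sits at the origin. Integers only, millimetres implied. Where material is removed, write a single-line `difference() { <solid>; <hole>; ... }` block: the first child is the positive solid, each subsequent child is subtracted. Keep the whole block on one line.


difference() { cube([4600, 184, 2790]); translate([434, 0, 0]) cube([890, 184, 2011]); }
translate([0, 3616, 0]) cube([4600, 184, 2790]);
translate([0, 184, 0]) cube([184, 3432, 2790]);
translate([4416, 184, 0]) cube([184, 3432, 2790]);


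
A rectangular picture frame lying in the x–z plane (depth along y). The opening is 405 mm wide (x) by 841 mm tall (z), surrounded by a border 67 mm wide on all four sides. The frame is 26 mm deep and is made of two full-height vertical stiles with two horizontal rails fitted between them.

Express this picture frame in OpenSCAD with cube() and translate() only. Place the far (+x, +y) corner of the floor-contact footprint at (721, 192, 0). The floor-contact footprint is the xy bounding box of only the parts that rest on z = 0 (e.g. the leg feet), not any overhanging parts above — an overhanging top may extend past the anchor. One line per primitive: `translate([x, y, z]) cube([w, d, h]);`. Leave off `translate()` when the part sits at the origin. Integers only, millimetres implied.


translate([182, 166, 0]) cube([67, 26, 975]);
translate([654, 166, 0]) cube([67, 26, 975]);
translate([249, 166, 0]) cube([405, 26, 67]);
translate([249, 166, 908]) cube([405, 26, 67]);


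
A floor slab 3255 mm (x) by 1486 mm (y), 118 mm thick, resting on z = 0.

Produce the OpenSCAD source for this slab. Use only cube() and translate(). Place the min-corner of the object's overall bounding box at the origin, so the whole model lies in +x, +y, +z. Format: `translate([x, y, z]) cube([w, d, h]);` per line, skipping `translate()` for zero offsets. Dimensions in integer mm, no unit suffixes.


cube([3255, 1486, 118]);


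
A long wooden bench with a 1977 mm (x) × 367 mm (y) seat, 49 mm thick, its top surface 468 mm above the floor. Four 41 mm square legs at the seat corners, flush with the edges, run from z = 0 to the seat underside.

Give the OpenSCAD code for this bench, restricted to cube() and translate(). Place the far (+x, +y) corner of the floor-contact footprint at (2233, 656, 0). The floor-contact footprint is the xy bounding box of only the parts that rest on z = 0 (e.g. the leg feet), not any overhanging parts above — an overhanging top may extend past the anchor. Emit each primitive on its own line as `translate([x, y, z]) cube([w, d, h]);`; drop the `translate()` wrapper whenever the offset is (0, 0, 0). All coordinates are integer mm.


translate([256, 289, 419]) cube([1977, 367, 49]);
translate([256, 289, 0]) cube([41, 41, 419]);
translate([256, 615, 0]) cube([41, 41, 419]);
translate([2192, 289, 0]) cube([41, 41, 419]);
translate([2192, 615, 0]) cube([41, 41, 419]);


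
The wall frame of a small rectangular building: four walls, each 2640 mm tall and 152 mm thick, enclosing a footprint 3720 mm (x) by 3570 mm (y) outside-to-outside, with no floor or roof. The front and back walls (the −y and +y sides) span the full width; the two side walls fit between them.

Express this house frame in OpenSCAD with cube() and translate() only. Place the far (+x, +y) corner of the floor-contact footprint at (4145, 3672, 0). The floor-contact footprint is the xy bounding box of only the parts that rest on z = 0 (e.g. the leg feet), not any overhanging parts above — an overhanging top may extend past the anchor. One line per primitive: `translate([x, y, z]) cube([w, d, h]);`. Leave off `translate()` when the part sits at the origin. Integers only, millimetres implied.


translate([425, 102, 0]) cube([3720, 152, 2640]);
translate([425, 3520, 0]) cube([3720, 152, 2640]);
translate([425, 254, 0]) cube([152, 3266, 2640]);
translate([3993, 254, 0]) cube([152, 3266, 2640]);


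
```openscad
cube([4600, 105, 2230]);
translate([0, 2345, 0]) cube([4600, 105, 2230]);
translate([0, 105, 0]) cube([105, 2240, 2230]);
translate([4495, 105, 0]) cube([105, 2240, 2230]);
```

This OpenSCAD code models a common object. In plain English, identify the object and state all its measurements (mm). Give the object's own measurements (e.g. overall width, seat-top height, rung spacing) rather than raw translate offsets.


The wall frame of a small rectangular building: four walls, each 2230 mm tall and 105 mm thick, enclosing a footprint 4600 mm (x) by 2450 mm (y) outside-to-outside, with no floor or roof. The front and back walls (the −y and +y sides) span the full width; the two side walls fit between them.


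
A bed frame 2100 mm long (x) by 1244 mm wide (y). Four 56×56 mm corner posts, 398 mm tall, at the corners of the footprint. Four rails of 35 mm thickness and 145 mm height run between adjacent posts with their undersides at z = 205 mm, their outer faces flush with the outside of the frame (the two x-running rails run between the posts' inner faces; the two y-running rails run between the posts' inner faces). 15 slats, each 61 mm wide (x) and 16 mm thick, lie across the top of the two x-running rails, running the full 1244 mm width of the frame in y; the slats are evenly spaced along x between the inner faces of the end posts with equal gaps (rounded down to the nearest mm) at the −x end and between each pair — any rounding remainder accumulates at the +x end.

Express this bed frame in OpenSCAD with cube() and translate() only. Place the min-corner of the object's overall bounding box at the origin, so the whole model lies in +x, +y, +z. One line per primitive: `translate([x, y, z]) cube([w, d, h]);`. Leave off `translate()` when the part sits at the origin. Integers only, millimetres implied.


// slat z = rail_z + rail_h = 205 + 145 = 350
// slat gap = ⌊(1988 − 15·61) / 16⌋ = 67
cube([56, 56, 398]);
translate([0, 1188, 0]) cube([56, 56, 398]);
translate([2044, 0, 0]) cube([56, 56, 398]);
translate([2044, 1188, 0]) cube([56, 56, 398]);
translate([56, 0, 205]) cube([1988, 35, 145]);
translate([56, 1209, 205]) cube([1988, 35, 145]);
translate([0, 56, 205]) cube([35, 1132, 145]);
translate([2065, 56, 205]) cube([35, 1132, 145]);
translate([123, 0, 350]) cube([61, 1244, 16]);
translate([251, 0, 350]) cube([61, 1244, 16]);
translate([379, 0, 350]) cube([61, 1244, 16]);
translate([507, 0, 350]) cube([61, 1244, 16]);
translate([635, 0, 350]) cube([61, 1244, 16]);
translate([763, 0, 350]) cube([61, 1244, 16]);
translate([891, 0, 350]) cube([61, 1244, 16]);
translate([1019, 0, 350]) cube([61, 1244, 16]);
translate([1147, 0, 350]) cube([61, 1244, 16]);
translate([1275, 0, 350]) cube([61, 1244, 16]);
translate([1403, 0, 350]) cube([61, 1244, 16]);
translate([1531, 0, 350]) cube([61, 1244, 16]);
translate([1659, 0, 350]) cube([61, 1244, 16]);
translate([1787, 0, 350]) cube([61, 1244, 16]);
translate([1915, 0, 350]) cube([61, 1244, 16]);


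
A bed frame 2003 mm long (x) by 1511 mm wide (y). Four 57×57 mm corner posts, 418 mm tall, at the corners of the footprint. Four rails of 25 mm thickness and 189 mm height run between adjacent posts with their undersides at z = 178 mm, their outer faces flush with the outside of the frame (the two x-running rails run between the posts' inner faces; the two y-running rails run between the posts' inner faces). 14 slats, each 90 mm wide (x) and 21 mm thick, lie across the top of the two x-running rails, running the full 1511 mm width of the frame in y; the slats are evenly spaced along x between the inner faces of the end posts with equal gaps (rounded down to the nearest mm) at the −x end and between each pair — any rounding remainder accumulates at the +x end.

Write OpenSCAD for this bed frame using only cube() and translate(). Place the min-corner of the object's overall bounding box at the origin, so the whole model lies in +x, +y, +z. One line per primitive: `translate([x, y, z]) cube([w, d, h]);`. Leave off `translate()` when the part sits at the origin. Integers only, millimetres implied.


cube([57, 57, 418]);
translate([0, 1454, 0]) cube([57, 57, 418]);
translate([1946, 0, 0]) cube([57, 57, 418]);
translate([1946, 1454, 0]) cube([57, 57, 418]);
translate([57, 0, 178]) cube([1889, 25, 189]);
translate([57, 1486, 178]) cube([1889, 25, 189]);
translate([0, 57, 178]) cube([25, 1397, 189]);
translate([1978, 57, 178]) cube([25, 1397, 189]);
translate([98, 0, 367]) cube([90, 1511, 21]);
translate([229, 0, 367]) cube([90, 1511, 21]);
translate([360, 0, 367]) cube([90, 1511, 21]);
translate([491, 0, 367]) cube([90, 1511, 21]);
translate([622, 0, 367]) cube([90, 1511, 21]);
translate([753, 0, 367]) cube([90, 1511, 21]);
translate([884, 0, 367]) cube([90, 1511, 21]);
translate([1015, 0, 367]) cube([90, 1511, 21]);
translate([1146, 0, 367]) cube([90, 1511, 21]);
translate([1277, 0, 367]) cube([90, 1511, 21]);
translate([1408, 0, 367]) cube([90, 1511, 21]);
translate([1539, 0, 367]) cube([90, 1511, 21]);
translate([1670, 0, 367]) cube([90, 1511, 21]);
translate([1801, 0, 367]) cube([90, 1511, 21]);


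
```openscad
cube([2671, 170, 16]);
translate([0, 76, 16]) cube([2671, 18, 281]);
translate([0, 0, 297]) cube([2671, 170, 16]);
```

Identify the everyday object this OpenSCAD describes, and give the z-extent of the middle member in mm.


An I-beam. The web height is 281 mm.

Two wide flanges with a thin centred web — an I-beam. Overall 313 mm minus two 16 mm flanges gives a web of 313 − 2·16 = 281 mm.


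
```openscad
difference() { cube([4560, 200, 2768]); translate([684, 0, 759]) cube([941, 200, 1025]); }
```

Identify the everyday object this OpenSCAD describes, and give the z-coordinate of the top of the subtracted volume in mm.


A wall with a window opening. The window head height is 1784 mm.

A wall with a rectangular opening subtracted — a window. Sill at z = 759, opening 1025 mm tall, so the head is at 759 + 1025 = 1784 mm.


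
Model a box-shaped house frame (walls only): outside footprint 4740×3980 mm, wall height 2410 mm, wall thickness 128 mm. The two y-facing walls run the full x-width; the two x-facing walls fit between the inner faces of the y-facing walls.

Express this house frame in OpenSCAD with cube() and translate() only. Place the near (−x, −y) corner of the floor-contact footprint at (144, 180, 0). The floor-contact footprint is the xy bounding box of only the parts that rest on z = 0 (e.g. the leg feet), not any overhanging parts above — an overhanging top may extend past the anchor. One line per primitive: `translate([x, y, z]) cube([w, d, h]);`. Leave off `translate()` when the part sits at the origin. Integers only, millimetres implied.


translate([144, 180, 0]) cube([4740, 128, 2410]);
translate([144, 4032, 0]) cube([4740, 128, 2410]);
translate([144, 308, 0]) cube([128, 3724, 2410]);
translate([4756, 308, 0]) cube([128, 3724, 2410]);


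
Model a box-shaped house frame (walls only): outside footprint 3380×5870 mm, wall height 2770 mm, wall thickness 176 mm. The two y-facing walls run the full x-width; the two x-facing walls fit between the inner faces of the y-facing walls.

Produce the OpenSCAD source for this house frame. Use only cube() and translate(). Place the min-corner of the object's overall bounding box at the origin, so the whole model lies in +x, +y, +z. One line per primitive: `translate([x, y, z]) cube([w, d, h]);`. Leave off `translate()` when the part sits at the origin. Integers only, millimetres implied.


cube([3380, 176, 2770]);
translate([0, 5694, 0]) cube([3380, 176, 2770]);
translate([0, 176, 0]) cube([176, 5518, 2770]);
translate([3204, 176, 0]) cube([176, 5518, 2770]);


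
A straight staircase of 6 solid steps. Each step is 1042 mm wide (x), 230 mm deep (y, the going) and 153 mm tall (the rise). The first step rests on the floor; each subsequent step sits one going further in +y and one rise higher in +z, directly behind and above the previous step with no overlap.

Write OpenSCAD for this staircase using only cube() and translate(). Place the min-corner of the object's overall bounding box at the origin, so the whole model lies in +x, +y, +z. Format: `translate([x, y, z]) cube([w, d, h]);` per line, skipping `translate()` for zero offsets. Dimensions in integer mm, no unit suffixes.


cube([1042, 230, 153]);
translate([0, 230, 153]) cube([1042, 230, 153]);
translate([0, 460, 306]) cube([1042, 230, 153]);
translate([0, 690, 459]) cube([1042, 230, 153]);
translate([0, 920, 612]) cube([1042, 230, 153]);
translate([0, 1150, 765]) cube([1042, 230, 153]);


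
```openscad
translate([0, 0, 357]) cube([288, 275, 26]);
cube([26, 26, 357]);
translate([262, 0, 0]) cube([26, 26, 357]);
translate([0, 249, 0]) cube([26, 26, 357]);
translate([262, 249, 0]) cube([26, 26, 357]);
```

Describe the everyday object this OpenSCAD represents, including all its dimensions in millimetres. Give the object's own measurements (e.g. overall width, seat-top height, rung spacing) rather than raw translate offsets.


A four-legged stool. The seat is a 288×275×26 mm slab whose top surface is at z = 383 mm; four square legs, each 26×26 mm in cross-section, run from the floor (z = 0) to the underside of the seat, each flush with a corner of the seat.


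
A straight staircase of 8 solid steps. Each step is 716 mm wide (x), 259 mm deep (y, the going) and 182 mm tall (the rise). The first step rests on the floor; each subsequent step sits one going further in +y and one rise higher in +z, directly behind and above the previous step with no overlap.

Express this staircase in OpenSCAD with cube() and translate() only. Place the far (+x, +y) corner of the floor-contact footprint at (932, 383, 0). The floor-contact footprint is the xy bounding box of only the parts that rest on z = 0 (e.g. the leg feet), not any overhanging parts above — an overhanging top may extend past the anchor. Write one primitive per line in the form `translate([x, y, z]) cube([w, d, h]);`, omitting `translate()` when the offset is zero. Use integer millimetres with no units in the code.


translate([216, 124, 0]) cube([716, 259, 182]);
translate([216, 383, 182]) cube([716, 259, 182]);
translate([216, 642, 364]) cube([716, 259, 182]);
translate([216, 901, 546]) cube([716, 259, 182]);
translate([216, 1160, 728]) cube([716, 259, 182]);
translate([216, 1419, 910]) cube([716, 259, 182]);
translate([216, 1678, 1092]) cube([716, 259, 182]);
translate([216, 1937, 1274]) cube([716, 259, 182]);


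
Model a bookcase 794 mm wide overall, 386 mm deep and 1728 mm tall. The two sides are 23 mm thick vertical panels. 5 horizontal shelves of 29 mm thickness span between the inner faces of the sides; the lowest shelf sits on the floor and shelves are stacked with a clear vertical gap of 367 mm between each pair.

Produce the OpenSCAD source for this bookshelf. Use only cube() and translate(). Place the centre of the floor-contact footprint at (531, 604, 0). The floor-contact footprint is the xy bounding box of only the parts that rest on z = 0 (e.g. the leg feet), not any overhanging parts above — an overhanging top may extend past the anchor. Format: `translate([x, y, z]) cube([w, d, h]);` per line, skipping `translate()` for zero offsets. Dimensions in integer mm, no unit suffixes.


translate([134, 411, 0]) cube([23, 386, 1728]);
translate([905, 411, 0]) cube([23, 386, 1728]);
translate([157, 411, 0]) cube([748, 386, 29]);
translate([157, 411, 396]) cube([748, 386, 29]);
translate([157, 411, 792]) cube([748, 386, 29]);
translate([157, 411, 1188]) cube([748, 386, 29]);
translate([157, 411, 1584]) cube([748, 386, 29]);


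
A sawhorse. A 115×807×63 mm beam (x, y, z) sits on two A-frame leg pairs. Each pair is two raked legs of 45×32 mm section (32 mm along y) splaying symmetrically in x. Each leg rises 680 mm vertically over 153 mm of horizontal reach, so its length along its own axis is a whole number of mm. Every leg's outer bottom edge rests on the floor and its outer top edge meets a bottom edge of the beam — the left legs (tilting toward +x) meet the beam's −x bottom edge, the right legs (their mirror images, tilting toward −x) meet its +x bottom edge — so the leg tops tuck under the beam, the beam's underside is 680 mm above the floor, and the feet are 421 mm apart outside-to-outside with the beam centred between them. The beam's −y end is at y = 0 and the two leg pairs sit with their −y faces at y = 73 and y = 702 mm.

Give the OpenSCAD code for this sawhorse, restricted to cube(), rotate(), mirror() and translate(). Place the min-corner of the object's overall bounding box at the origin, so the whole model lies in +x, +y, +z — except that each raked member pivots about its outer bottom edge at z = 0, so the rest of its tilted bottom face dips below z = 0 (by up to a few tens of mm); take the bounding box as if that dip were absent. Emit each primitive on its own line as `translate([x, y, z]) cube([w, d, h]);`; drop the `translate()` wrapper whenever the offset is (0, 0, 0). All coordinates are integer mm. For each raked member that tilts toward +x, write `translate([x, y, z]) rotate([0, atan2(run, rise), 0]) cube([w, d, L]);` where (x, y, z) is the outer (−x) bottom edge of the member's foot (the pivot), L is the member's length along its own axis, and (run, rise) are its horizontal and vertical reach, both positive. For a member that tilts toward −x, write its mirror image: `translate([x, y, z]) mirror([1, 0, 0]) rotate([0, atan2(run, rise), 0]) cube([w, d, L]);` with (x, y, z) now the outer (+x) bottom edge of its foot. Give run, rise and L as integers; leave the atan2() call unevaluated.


translate([153, 0, 680]) cube([115, 807, 63]);
translate([0, 73, 0]) rotate([0, atan2(153, 680), 0]) cube([45, 32, 697]);
translate([421, 73, 0]) mirror([1, 0, 0]) rotate([0, atan2(153, 680), 0]) cube([45, 32, 697]);
translate([0, 702, 0]) rotate([0, atan2(153, 680), 0]) cube([45, 32, 697]);
translate([421, 702, 0]) mirror([1, 0, 0]) rotate([0, atan2(153, 680), 0]) cube([45, 32, 697]);


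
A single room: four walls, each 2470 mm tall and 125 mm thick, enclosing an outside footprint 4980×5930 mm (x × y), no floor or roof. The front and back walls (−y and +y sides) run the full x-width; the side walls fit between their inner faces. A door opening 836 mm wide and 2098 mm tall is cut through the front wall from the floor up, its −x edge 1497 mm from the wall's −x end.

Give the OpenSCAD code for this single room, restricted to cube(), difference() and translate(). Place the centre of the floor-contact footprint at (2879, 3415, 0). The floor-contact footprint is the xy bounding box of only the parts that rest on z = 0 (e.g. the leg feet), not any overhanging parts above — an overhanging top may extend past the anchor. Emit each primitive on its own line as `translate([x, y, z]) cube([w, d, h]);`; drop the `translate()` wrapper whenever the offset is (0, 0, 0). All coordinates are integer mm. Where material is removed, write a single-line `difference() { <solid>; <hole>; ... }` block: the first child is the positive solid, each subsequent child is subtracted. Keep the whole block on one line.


difference() { translate([389, 450, 0]) cube([4980, 125, 2470]); translate([1886, 450, 0]) cube([836, 125, 2098]); }
translate([389, 6255, 0]) cube([4980, 125, 2470]);
translate([389, 575, 0]) cube([125, 5680, 2470]);
translate([5244, 575, 0]) cube([125, 5680, 2470]);


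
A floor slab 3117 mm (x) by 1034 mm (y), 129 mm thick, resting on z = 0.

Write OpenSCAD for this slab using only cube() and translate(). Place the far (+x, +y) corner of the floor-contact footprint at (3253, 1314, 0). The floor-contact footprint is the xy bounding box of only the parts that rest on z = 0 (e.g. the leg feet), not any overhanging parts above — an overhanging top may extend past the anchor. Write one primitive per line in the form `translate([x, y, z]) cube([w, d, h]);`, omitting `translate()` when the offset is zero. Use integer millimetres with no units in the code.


translate([136, 280, 0]) cube([3117, 1034, 129]);


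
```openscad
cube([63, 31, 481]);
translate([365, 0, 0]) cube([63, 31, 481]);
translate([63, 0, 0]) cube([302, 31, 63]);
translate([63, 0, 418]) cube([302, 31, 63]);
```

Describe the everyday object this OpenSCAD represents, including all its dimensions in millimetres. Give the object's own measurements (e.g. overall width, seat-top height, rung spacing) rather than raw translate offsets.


A rectangular picture frame lying in the x–z plane (depth along y). The opening is 302 mm wide (x) by 355 mm tall (z), surrounded by a border 63 mm wide on all four sides. The frame is 31 mm deep and is made of two full-height vertical stiles with two horizontal rails fitted between them.


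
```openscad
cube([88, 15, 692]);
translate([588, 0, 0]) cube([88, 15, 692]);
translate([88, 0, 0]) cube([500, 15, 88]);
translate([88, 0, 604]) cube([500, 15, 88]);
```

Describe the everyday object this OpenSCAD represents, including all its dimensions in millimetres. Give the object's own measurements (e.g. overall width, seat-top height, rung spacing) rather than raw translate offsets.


A rectangular picture frame lying in the x–z plane (depth along y). The opening is 500 mm wide (x) by 516 mm tall (z), surrounded by a border 88 mm wide on all four sides. The frame is 15 mm deep and is made of two full-height vertical stiles with two horizontal rails fitted between them.


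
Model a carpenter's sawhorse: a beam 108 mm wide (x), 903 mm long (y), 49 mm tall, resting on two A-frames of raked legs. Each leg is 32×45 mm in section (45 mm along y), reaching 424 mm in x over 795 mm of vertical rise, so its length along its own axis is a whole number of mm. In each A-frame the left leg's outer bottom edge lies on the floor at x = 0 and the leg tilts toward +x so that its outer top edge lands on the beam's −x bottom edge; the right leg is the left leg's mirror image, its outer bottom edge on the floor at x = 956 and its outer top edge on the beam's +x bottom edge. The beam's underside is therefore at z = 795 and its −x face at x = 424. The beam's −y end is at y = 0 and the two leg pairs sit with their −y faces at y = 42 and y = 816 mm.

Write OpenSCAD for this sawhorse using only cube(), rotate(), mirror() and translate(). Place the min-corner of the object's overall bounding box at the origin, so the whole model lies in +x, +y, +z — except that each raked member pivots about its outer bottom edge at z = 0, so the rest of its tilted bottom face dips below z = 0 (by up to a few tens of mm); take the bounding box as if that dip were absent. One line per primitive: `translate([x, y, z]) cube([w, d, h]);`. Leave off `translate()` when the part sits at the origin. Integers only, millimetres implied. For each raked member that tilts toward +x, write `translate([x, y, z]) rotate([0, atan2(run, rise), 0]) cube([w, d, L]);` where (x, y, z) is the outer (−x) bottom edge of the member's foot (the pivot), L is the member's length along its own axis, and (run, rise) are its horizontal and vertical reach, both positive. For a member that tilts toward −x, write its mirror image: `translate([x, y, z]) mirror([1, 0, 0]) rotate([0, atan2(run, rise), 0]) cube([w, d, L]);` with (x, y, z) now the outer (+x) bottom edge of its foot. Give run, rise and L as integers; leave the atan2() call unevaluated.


translate([424, 0, 795]) cube([108, 903, 49]);
translate([0, 42, 0]) rotate([0, atan2(424, 795), 0]) cube([32, 45, 901]);
translate([956, 42, 0]) mirror([1, 0, 0]) rotate([0, atan2(424, 795), 0]) cube([32, 45, 901]);
translate([0, 816, 0]) rotate([0, atan2(424, 795), 0]) cube([32, 45, 901]);
translate([956, 816, 0]) mirror([1, 0, 0]) rotate([0, atan2(424, 795), 0]) cube([32, 45, 901]);


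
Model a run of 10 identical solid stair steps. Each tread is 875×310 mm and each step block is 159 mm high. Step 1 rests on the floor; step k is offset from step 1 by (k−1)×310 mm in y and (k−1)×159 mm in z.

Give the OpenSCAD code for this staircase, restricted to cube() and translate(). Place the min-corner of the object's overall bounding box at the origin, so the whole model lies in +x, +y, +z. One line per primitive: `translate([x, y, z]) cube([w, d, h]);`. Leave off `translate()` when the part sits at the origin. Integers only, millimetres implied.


cube([875, 310, 159]);
translate([0, 310, 159]) cube([875, 310, 159]);
translate([0, 620, 318]) cube([875, 310, 159]);
translate([0, 930, 477]) cube([875, 310, 159]);
translate([0, 1240, 636]) cube([875, 310, 159]);
translate([0, 1550, 795]) cube([875, 310, 159]);
translate([0, 1860, 954]) cube([875, 310, 159]);
translate([0, 2170, 1113]) cube([875, 310, 159]);
translate([0, 2480, 1272]) cube([875, 310, 159]);
translate([0, 2790, 1431]) cube([875, 310, 159]);


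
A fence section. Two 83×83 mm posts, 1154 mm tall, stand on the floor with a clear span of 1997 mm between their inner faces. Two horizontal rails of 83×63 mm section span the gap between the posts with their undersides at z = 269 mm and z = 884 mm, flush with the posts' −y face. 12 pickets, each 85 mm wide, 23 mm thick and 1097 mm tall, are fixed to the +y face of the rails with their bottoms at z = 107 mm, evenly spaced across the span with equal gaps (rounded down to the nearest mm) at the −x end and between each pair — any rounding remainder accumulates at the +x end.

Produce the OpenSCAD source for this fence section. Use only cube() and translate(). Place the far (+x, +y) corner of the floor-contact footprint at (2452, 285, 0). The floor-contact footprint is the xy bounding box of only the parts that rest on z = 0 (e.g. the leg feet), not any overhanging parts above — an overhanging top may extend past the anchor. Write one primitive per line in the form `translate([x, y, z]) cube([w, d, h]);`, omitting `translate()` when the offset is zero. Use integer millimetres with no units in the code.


translate([289, 202, 0]) cube([83, 83, 1154]);
translate([2369, 202, 0]) cube([83, 83, 1154]);
translate([372, 202, 269]) cube([1997, 83, 63]);
translate([372, 202, 884]) cube([1997, 83, 63]);
translate([447, 285, 107]) cube([85, 23, 1097]);
translate([607, 285, 107]) cube([85, 23, 1097]);
translate([767, 285, 107]) cube([85, 23, 1097]);
translate([927, 285, 107]) cube([85, 23, 1097]);
translate([1087, 285, 107]) cube([85, 23, 1097]);
translate([1247, 285, 107]) cube([85, 23, 1097]);
translate([1407, 285, 107]) cube([85, 23, 1097]);
translate([1567, 285, 107]) cube([85, 23, 1097]);
translate([1727, 285, 107]) cube([85, 23, 1097]);
translate([1887, 285, 107]) cube([85, 23, 1097]);
translate([2047, 285, 107]) cube([85, 23, 1097]);
translate([2207, 285, 107]) cube([85, 23, 1097]);
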